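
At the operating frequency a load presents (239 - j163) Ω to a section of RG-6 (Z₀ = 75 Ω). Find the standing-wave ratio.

VSWR ≈ 4.77

Γ = (Z_L − Z_0)/(Z_L + Z_0) = (164 − j163)/(314 − j163)
|Γ| = 231/354 = 0.654
VSWR = (1 + |Γ|)/(1 − |Γ|) = 1.65/0.346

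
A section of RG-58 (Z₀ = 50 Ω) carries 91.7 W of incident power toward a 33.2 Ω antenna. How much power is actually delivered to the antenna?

P_delivered ≈ 88 W

Γ = (33.2 − 50)/(33.2 + 50) = -0.202
|Γ|² = 0.0408
P_refl = |Γ|²·P_inc = 3.74 W, P_del = (1 − |Γ|²)·P_inc = 88 W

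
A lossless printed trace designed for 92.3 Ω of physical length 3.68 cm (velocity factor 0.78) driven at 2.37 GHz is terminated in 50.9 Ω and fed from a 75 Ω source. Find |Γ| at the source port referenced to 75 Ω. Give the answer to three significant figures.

|Γ| ≈ 0.309

λ = v/f = 0.78·c / 2.37 GHz = 0.0987 m
βl = 2π·l/λ = 2π × 0.373 = 134°
tan(βl) = -1.03
Z_in = Z_0·(Z_L + jZ_0·tanβl)/(Z_0 + jZ_L·tanβl) = 79.3 − j50 Ω
Γ_s = (Z_in − Z_s)/(Z_in + Z_s) = (4.27 − j50)/(154 − j50), |Γ_s| = 0.309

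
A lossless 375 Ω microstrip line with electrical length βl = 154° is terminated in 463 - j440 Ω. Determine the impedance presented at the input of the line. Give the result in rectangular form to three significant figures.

Z_in ≈ 1050 + j22.7 Ω

tan(βl) = tan(154°) = -0.488
Z_in = Z_0·(Z_L + jZ_0·tanβl)/(Z_0 + jZ_L·tanβl)
     = 375·(463 − j623)/(160 − j226)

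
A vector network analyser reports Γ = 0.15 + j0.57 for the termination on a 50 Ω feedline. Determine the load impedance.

Z_L = Z_0·(1 + Γ)/(1 − Γ) = 50·(1.15 + j0.57)/(0.85 − j0.57)

Z_L ≈ 31.2 + j54.4 Ω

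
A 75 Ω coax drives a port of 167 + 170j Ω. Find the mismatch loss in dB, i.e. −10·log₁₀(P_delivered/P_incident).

Γ = (92 + j170)/(242 + j170), |Γ| = 0.654
|Γ|² = 0.427, so P_del/P_inc = 1 − |Γ|² = 0.573
ML = −10·log₁₀(1 − |Γ|²)

mismatch loss ≈ 2.42 dB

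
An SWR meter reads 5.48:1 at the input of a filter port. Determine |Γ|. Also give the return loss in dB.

|Γ| = (S − 1)/(S + 1) = (5.48 − 1)/(5.48 + 1) = 4.48/6.48
RL = −20·log₁₀|Γ| = −20·log₁₀(0.691)

|Γ| ≈ 0.691; return loss ≈ 3.21 dB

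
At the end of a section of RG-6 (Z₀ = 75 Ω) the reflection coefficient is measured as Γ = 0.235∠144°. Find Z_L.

Z_L = Z_0·(1 + Γ)/(1 − Γ) = 75·(0.81 + j0.138)/(1.19 − j0.138)

Z_L ≈ 49.4 + j14.4 Ω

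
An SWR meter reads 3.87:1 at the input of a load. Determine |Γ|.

|Γ| = (S − 1)/(S + 1) = (3.87 − 1)/(3.87 + 1) = 2.87/4.87

|Γ| ≈ 0.589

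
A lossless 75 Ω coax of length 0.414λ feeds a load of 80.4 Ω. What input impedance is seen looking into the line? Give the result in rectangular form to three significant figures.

Z_in ≈ 77.3 + j4.75 Ω

βl = 2π × 0.414 = 149°
tan(βl) = tan(149°) = -0.6
Z_in = Z_0·(Z_L + jZ_0·tanβl)/(Z_0 + jZ_L·tanβl)
     = 75·(80.4 − j45)/(75 − j48.2)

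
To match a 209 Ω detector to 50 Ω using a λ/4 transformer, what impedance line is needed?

Z_qwt ≈ 102 Ω

Z_qwt = √(Z_0·R_L) = √(50 × 209) = √10450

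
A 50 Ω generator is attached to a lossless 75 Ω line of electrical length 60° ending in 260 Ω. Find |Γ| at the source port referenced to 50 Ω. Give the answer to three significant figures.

|Γ| ≈ 0.51

tan(βl) = 1.73
Z_in = Z_0·(Z_L + jZ_0·tanβl)/(Z_0 + jZ_L·tanβl) = 28.1 − j38.6 Ω
Γ_s = (Z_in − Z_s)/(Z_in + Z_s) = (-21.9 − j38.6)/(78.1 − j38.6), |Γ_s| = 0.51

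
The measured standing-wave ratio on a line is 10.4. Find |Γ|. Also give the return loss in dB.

|Γ| ≈ 0.825; return loss ≈ 1.68 dB

|Γ| = (S − 1)/(S + 1) = (10.4 − 1)/(10.4 + 1) = 9.4/11.4
RL = −20·log₁₀|Γ| = −20·log₁₀(0.825)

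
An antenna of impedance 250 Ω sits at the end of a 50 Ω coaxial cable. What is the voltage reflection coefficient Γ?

Γ = 0.667

Γ = (Z_L − Z_0)/(Z_L + Z_0) = (250 − 50)/(250 + 50) = 200/300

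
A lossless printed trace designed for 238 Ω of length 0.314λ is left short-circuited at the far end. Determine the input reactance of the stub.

βl = 2π × 0.314 = 113°
tan(βl) = -2.35
For a short-circuited stub, Z_in = jZ_0·tan(βl)

X_in ≈ -560 Ω (capacitive)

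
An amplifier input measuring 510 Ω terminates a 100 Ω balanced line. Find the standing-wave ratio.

For a purely resistive load, VSWR = R_L/Z_0 or Z_0/R_L (whichever > 1) = 510/100

VSWR ≈ 5.1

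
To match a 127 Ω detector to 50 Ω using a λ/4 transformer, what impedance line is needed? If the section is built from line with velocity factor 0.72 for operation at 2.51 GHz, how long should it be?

Z_qwt ≈ 79.7 Ω; length ≈ 2.15 cm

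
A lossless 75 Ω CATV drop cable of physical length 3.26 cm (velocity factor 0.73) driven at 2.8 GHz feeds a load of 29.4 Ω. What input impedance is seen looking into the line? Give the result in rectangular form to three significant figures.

λ = v/f = 0.73·c / 2.8 GHz = 0.0782 m
βl = 2π·l/λ = 2π × 0.417 = 150°
tan(βl) = tan(150°) = -0.576
Z_in = Z_0·(Z_L + jZ_0·tanβl)/(Z_0 + jZ_L·tanβl)
     = 75·(29.4 − j43.2)/(75 − j16.9)

Z_in ≈ 37.3 − j34.8 Ω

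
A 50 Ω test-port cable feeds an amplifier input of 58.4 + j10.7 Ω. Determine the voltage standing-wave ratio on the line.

VSWR ≈ 1.29

Γ = (Z_L − Z_0)/(Z_L + Z_0) = (8.4 + j10.7)/(108.4 + j10.7)
|Γ| = 13.6/109 = 0.125
VSWR = (1 + |Γ|)/(1 − |Γ|) = 1.12/0.875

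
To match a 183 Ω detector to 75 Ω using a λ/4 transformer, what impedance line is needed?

Z_qwt ≈ 117 Ω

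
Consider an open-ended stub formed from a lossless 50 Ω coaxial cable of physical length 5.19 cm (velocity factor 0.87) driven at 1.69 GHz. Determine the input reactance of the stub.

λ = v/f = 0.87·c / 1.69 GHz = 0.154 m
βl = 2π·l/λ = 2π × 0.336 = 121°
tan(βl) = -1.67
For an open-ended stub, Z_in = −jZ_0·cot(βl) = −jZ_0/tan(βl)

X_in ≈ 30 Ω (inductive)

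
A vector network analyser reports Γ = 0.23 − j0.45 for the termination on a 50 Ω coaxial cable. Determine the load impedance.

Z_L = Z_0·(1 + Γ)/(1 − Γ) = 50·(1.23 − j0.45)/(0.77 + j0.45)

Z_L ≈ 46.8 − j56.6 Ω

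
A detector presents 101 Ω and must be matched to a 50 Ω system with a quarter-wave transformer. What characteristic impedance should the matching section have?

Z_qwt = √(Z_0·R_L) = √(50 × 101) = √5050

Z_qwt ≈ 71.1 Ω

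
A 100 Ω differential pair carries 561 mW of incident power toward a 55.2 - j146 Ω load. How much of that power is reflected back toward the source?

|Γ| = |(-44.8 − j146)/(155.2 − j146)| = 0.717
|Γ|² = 0.514
P_refl = |Γ|²·P_inc = 288 mW, P_del = (1 − |Γ|²)·P_inc = 273 mW

P_reflected ≈ 288 mW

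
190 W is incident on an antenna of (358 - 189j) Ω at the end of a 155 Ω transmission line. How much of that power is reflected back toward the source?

P_reflected ≈ 48.9 W

|Γ| = |(203 − j189)/(513 − j189)| = 0.507
|Γ|² = 0.257
P_refl = |Γ|²·P_inc = 48.9 W, P_del = (1 − |Γ|²)·P_inc = 141 W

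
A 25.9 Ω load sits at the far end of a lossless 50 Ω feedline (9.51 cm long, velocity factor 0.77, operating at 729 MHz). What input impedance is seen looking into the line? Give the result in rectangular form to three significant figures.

Z_in ≈ 76.5 − j31.8 Ω

λ = v/f = 0.77·c / 729 MHz = 0.317 m
βl = 2π·l/λ = 2π × 0.3 = 108°
tan(βl) = tan(108°) = -3.07
Z_in = Z_0·(Z_L + jZ_0·tanβl)/(Z_0 + jZ_L·tanβl)
     = 50·(25.9 − j153)/(50 − j79.5)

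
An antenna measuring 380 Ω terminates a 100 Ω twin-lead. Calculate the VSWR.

VSWR ≈ 3.8

Γ = (380 − 100)/(380 + 100) = 0.583
VSWR = (1 + 0.583)/(1 − 0.583)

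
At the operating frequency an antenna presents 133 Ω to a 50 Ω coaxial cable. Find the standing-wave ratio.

Γ = (133 − 50)/(133 + 50) = 0.454
VSWR = (1 + 0.454)/(1 − 0.454)

VSWR ≈ 2.66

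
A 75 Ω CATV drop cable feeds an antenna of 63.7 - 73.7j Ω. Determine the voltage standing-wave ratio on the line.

Γ = (Z_L − Z_0)/(Z_L + Z_0) = (-11.3 − j73.7)/(138.7 − j73.7)
|Γ| = 74.6/157 = 0.475
VSWR = (1 + |Γ|)/(1 − |Γ|) = 1.47/0.525

VSWR ≈ 2.81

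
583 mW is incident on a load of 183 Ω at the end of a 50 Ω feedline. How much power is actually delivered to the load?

P_delivered ≈ 393 mW

Γ = (183 − 50)/(183 + 50) = 0.571
|Γ|² = 0.326
P_refl = |Γ|²·P_inc = 190 mW, P_del = (1 − |Γ|²)·P_inc = 393 mW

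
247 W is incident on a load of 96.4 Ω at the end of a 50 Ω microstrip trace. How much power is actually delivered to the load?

Γ = (96.4 − 50)/(96.4 + 50) = 0.317
|Γ|² = 0.1
P_refl = |Γ|²·P_inc = 24.8 W, P_del = (1 − |Γ|²)·P_inc = 222 W

P_delivered ≈ 222 W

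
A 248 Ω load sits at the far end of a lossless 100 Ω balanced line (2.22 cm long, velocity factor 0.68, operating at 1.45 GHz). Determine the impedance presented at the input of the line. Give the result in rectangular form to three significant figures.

Z_in ≈ 53.8 − j51.2 Ω

λ = v/f = 0.68·c / 1.45 GHz = 0.141 m
βl = 2π·l/λ = 2π × 0.158 = 56.8°
tan(βl) = tan(56.8°) = 1.53
Z_in = Z_0·(Z_L + jZ_0·tanβl)/(Z_0 + jZ_L·tanβl)
     = 100·(248 + j153)/(100 + j379)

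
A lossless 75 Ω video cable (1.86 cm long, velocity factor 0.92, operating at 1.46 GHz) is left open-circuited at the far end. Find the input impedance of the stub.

Z_in ≈ −j105 Ω

λ = v/f = 0.92·c / 1.46 GHz = 0.189 m
βl = 2π·l/λ = 2π × 0.0984 = 35.4°
tan(βl) = 0.711
For an open-circuited stub, Z_in = −jZ_0·cot(βl) = −jZ_0/tan(βl)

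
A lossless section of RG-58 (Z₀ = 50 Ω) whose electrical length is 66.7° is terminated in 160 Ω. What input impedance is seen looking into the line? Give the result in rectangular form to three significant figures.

tan(βl) = tan(66.7°) = 2.32
Z_in = Z_0·(Z_L + jZ_0·tanβl)/(Z_0 + jZ_L·tanβl)
     = 50·(160 + j116)/(50 + j372)

Z_in ≈ 18.2 − j19.1 Ω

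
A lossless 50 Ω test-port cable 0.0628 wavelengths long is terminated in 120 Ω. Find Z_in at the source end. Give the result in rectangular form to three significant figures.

Z_in ≈ 70.4 − j49.6 Ω

βl = 2π × 0.0628 = 22.6°
tan(βl) = tan(22.6°) = 0.416
Z_in = Z_0·(Z_L + jZ_0·tanβl)/(Z_0 + jZ_L·tanβl)
     = 50·(120 + j20.8)/(50 + j50)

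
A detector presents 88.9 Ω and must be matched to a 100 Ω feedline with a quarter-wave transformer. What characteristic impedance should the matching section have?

Z_qwt = √(Z_0·R_L) = √(100 × 88.9) = √8890

Z_qwt ≈ 94.3 Ω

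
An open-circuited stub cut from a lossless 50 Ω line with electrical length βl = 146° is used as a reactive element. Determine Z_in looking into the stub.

tan(βl) = -0.675
For an open-circuited stub, Z_in = −jZ_0·cot(βl) = −jZ_0/tan(βl)

Z_in ≈ +j74.1 Ω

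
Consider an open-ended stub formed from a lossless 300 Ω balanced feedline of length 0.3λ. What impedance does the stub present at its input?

βl = 2π × 0.3 = 108°
tan(βl) = -3.08
For an open-ended stub, Z_in = −jZ_0·cot(βl) = −jZ_0/tan(βl)

Z_in ≈ +j97.5 Ω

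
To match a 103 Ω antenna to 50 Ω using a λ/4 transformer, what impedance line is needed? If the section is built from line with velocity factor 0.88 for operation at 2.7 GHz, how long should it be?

Z_qwt ≈ 71.8 Ω; length ≈ 2.44 cm

Z_qwt = √(Z_0·R_L) = √(50 × 103) = √5150
λ = 0.88·c/f = 0.0978 m, so l = λ/4 = 0.0244 m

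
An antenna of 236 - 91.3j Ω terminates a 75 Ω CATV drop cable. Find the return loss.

RL ≈ 4.87 dB

Γ = (161 − j91.3)/(311 − j91.3), |Γ| = 0.571
RL = −20·log₁₀|Γ| = −20·log₁₀(0.571)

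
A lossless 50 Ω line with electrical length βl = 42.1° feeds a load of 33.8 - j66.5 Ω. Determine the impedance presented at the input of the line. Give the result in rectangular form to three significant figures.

tan(βl) = tan(42.1°) = 0.904
Z_in = Z_0·(Z_L + jZ_0·tanβl)/(Z_0 + jZ_L·tanβl)
     = 50·(33.8 − j21.3)/(110 + j30.5)

Z_in ≈ 11.8 − j12.9 Ω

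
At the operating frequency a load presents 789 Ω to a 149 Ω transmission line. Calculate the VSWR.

VSWR ≈ 5.3

Γ = (789 − 149)/(789 + 149) = 0.682
VSWR = (1 + 0.682)/(1 − 0.682)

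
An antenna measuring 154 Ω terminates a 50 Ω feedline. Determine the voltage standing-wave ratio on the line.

For a purely resistive load, VSWR = R_L/Z_0 or Z_0/R_L (whichever > 1) = 154/50

VSWR ≈ 3.08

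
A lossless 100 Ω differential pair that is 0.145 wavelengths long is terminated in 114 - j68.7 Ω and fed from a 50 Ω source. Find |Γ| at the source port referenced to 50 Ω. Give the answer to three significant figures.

|Γ| ≈ 0.096

βl = 2π × 0.145 = 52.2°
tan(βl) = 1.29
Z_in = Z_0·(Z_L + jZ_0·tanβl)/(Z_0 + jZ_L·tanβl) = 53.1 − j9.45 Ω
Γ_s = (Z_in − Z_s)/(Z_in + Z_s) = (3.09 − j9.45)/(103 − j9.45), |Γ_s| = 0.096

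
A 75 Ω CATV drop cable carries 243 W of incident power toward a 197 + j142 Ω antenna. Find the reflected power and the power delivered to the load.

P_reflected ≈ 90.5 W; P_delivered ≈ 153 W

|Γ| = |(122 + j142)/(272 + j142)| = 0.61
|Γ|² = 0.372
P_refl = |Γ|²·P_inc = 90.5 W, P_del = (1 − |Γ|²)·P_inc = 153 W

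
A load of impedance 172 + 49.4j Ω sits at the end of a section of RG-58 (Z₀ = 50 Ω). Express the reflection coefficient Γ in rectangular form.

Γ ≈ 0.571 + j0.0955

Γ = (Z_L − Z_0)/(Z_L + Z_0) = (122 + j49.4)/(222 + j49.4)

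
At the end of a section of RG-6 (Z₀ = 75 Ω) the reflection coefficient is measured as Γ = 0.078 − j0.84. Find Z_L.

Z_L = Z_0·(1 + Γ)/(1 − Γ) = 75·(1.08 − j0.84)/(0.922 + j0.84)

Z_L ≈ 13.9 − j81 Ω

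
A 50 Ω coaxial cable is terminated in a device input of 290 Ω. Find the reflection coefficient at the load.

Γ = (Z_L − Z_0)/(Z_L + Z_0) = (290 − 50)/(290 + 50) = 240/340

Γ = 0.706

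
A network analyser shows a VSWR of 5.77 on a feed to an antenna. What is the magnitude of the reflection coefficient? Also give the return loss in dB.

|Γ| = (S − 1)/(S + 1) = (5.77 − 1)/(5.77 + 1) = 4.77/6.77
RL = −20·log₁₀|Γ| = −20·log₁₀(0.705)

|Γ| ≈ 0.705; return loss ≈ 3.04 dB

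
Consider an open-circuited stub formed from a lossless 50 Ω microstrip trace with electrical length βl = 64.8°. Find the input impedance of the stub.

Z_in ≈ −j23.5 Ω

tan(βl) = 2.13
For an open-circuited stub, Z_in = −jZ_0·cot(βl) = −jZ_0/tan(βl)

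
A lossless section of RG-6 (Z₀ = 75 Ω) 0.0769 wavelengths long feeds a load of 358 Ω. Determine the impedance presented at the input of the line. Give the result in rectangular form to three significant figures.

βl = 2π × 0.0769 = 27.7°
tan(βl) = tan(27.7°) = 0.525
Z_in = Z_0·(Z_L + jZ_0·tanβl)/(Z_0 + jZ_L·tanβl)
     = 75·(358 + j39.3)/(75 + j188)

Z_in ≈ 62.8 − j118 Ω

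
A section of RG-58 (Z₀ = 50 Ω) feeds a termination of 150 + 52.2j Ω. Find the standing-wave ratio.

VSWR ≈ 3.4

Γ = (Z_L − Z_0)/(Z_L + Z_0) = (100 + j52.2)/(200 + j52.2)
|Γ| = 113/207 = 0.546
VSWR = (1 + |Γ|)/(1 − |Γ|) = 1.55/0.454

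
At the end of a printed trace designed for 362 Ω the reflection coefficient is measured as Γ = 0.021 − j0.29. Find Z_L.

Z_L ≈ 318 − j201 Ω

Z_L = Z_0·(1 + Γ)/(1 − Γ) = 362·(1.02 − j0.29)/(0.979 + j0.29)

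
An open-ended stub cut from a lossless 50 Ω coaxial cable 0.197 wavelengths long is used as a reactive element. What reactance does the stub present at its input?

βl = 2π × 0.197 = 70.9°
tan(βl) = 2.89
For an open-ended stub, Z_in = −jZ_0·cot(βl) = −jZ_0/tan(βl)

X_in ≈ -17.3 Ω (capacitive)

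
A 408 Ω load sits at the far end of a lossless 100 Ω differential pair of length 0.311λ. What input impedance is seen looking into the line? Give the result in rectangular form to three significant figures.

Z_in ≈ 28.2 + j37.5 Ω

βl = 2π × 0.311 = 112°
tan(βl) = tan(112°) = -2.48
Z_in = Z_0·(Z_L + jZ_0·tanβl)/(Z_0 + jZ_L·tanβl)
     = 100·(408 − j248)/(100 − j1010)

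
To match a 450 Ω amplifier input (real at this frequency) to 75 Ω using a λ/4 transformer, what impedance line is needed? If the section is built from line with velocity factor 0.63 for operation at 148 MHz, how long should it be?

Z_qwt = √(Z_0·R_L) = √(75 × 450) = √33750
λ = 0.63·c/f = 1.28 m, so l = λ/4 = 0.319 m

Z_qwt ≈ 184 Ω; length ≈ 31.9 cm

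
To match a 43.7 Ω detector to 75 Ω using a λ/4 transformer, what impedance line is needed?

Z_qwt ≈ 57.2 Ω

Z_qwt = √(Z_0·R_L) = √(75 × 43.7) = √3278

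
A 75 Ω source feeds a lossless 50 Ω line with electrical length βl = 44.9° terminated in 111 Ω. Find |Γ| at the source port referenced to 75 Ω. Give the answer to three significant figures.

|Γ| ≈ 0.427

tan(βl) = 0.997
Z_in = Z_0·(Z_L + jZ_0·tanβl)/(Z_0 + jZ_L·tanβl) = 37.5 − j33.2 Ω
Γ_s = (Z_in − Z_s)/(Z_in + Z_s) = (-37.5 − j33.2)/(113 − j33.2), |Γ_s| = 0.427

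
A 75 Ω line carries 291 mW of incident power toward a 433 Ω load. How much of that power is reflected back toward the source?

P_reflected ≈ 145 mW

Γ = (433 − 75)/(433 + 75) = 0.705
|Γ|² = 0.497
P_refl = |Γ|²·P_inc = 145 mW, P_del = (1 − |Γ|²)·P_inc = 146 mW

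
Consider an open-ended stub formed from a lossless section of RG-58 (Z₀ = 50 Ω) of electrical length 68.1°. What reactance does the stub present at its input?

tan(βl) = 2.49
For an open-ended stub, Z_in = −jZ_0·cot(βl) = −jZ_0/tan(βl)

X_in ≈ -20.1 Ω (capacitive)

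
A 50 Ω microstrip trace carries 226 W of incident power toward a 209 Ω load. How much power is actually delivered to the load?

Γ = (209 − 50)/(209 + 50) = 0.614
|Γ|² = 0.377
P_refl = |Γ|²·P_inc = 85.2 W, P_del = (1 − |Γ|²)·P_inc = 141 W

P_delivered ≈ 141 W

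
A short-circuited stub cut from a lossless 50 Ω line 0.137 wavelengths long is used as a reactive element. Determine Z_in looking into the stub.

Z_in ≈ +j58.2 Ω

βl = 2π × 0.137 = 49.3°
tan(βl) = 1.16
For a short-circuited stub, Z_in = jZ_0·tan(βl)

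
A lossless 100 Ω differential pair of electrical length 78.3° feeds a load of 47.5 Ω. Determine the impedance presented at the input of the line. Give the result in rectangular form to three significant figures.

tan(βl) = tan(78.3°) = 4.83
Z_in = Z_0·(Z_L + jZ_0·tanβl)/(Z_0 + jZ_L·tanβl)
     = 100·(47.5 + j483)/(100 + j229)

Z_in ≈ 184 + j59.7 Ω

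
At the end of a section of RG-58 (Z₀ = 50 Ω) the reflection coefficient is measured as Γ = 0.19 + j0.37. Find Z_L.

Z_L ≈ 52.1 + j46.7 Ω

Z_L = Z_0·(1 + Γ)/(1 − Γ) = 50·(1.19 + j0.37)/(0.81 − j0.37)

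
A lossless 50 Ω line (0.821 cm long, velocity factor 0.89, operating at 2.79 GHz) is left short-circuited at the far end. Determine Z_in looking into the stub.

λ = v/f = 0.89·c / 2.79 GHz = 0.0957 m
βl = 2π·l/λ = 2π × 0.0858 = 30.9°
tan(βl) = 0.598
For a short-circuited stub, Z_in = jZ_0·tan(βl)

Z_in ≈ +j29.9 Ω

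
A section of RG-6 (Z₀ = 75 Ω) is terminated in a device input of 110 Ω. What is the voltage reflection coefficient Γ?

Γ = (Z_L − Z_0)/(Z_L + Z_0) = (110 − 75)/(110 + 75) = 35/185

Γ = 0.189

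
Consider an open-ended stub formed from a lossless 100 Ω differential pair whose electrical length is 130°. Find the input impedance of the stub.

tan(βl) = -1.19
For an open-ended stub, Z_in = −jZ_0·cot(βl) = −jZ_0/tan(βl)

Z_in ≈ +j83.9 Ω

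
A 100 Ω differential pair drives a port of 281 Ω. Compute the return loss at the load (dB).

RL ≈ 6.46 dB

Γ = (281 − 100)/(281 + 100) = 0.475
RL = −20·log₁₀|Γ| = −20·log₁₀(0.475)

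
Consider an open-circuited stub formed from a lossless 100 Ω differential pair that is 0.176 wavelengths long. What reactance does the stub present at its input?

X_in ≈ -50.2 Ω (capacitive)

βl = 2π × 0.176 = 63.4°
tan(βl) = 1.99
For an open-circuited stub, Z_in = −jZ_0·cot(βl) = −jZ_0/tan(βl)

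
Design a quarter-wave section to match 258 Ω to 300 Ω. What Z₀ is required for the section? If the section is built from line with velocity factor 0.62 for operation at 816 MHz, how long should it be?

Z_qwt = √(Z_0·R_L) = √(300 × 258) = √77400
λ = 0.62·c/f = 0.228 m, so l = λ/4 = 0.057 m

Z_qwt ≈ 278 Ω; length ≈ 5.7 cm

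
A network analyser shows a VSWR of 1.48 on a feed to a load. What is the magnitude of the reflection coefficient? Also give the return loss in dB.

|Γ| = (S − 1)/(S + 1) = (1.48 − 1)/(1.48 + 1) = 0.48/2.48
RL = −20·log₁₀|Γ| = −20·log₁₀(0.194)

|Γ| ≈ 0.194; return loss ≈ 14.3 dB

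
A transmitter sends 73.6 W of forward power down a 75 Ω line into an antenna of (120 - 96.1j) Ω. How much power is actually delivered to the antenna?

|Γ| = |(45 − j96.1)/(195 − j96.1)| = 0.488
|Γ|² = 0.238
P_refl = |Γ|²·P_inc = 17.5 W, P_del = (1 − |Γ|²)·P_inc = 56.1 W

P_delivered ≈ 56.1 W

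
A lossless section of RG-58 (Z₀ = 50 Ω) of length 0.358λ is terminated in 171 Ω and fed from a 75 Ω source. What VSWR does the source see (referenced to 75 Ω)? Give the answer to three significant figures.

VSWR ≈ 4.05

βl = 2π × 0.358 = 129°
tan(βl) = -1.24
Z_in = Z_0·(Z_L + jZ_0·tanβl)/(Z_0 + jZ_L·tanβl) = 22.9 + j34.9 Ω
Γ_s = (Z_in − Z_s)/(Z_in + Z_s) = (-52.1 + j34.9)/(97.9 + j34.9), |Γ_s| = 0.604
VSWR = (1 + |Γ_s|)/(1 − |Γ_s|)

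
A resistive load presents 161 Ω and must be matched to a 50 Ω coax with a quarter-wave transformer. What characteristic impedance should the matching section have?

Z_qwt = √(Z_0·R_L) = √(50 × 161) = √8050

Z_qwt ≈ 89.7 Ω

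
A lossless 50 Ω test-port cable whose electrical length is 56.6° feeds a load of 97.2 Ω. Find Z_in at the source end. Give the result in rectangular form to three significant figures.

Z_in ≈ 33.1 − j21.7 Ω

tan(βl) = tan(56.6°) = 1.52
Z_in = Z_0·(Z_L + jZ_0·tanβl)/(Z_0 + jZ_L·tanβl)
     = 50·(97.2 + j75.8)/(50 + j147)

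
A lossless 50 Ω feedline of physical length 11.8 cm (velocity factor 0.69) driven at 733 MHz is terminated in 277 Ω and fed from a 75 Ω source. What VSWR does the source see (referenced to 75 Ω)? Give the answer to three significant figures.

VSWR ≈ 4.85

λ = v/f = 0.69·c / 733 MHz = 0.282 m
βl = 2π·l/λ = 2π × 0.418 = 150°
tan(βl) = -0.568
Z_in = Z_0·(Z_L + jZ_0·tanβl)/(Z_0 + jZ_L·tanβl) = 33.6 + j77.4 Ω
Γ_s = (Z_in − Z_s)/(Z_in + Z_s) = (-41.4 + j77.4)/(109 + j77.4), |Γ_s| = 0.658
VSWR = (1 + |Γ_s|)/(1 − |Γ_s|)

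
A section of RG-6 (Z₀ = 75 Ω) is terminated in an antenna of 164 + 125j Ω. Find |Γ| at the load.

Γ = (Z_L − Z_0)/(Z_L + Z_0) = (89 + j125)/(239 + j125)
|Γ| = 153/270

|Γ| ≈ 0.569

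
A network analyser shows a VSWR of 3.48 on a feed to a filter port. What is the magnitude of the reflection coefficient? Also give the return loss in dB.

|Γ| ≈ 0.554; return loss ≈ 5.14 dB

|Γ| = (S − 1)/(S + 1) = (3.48 − 1)/(3.48 + 1) = 2.48/4.48
RL = −20·log₁₀|Γ| = −20·log₁₀(0.554)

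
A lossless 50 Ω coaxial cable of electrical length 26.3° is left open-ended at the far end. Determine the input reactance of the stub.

X_in ≈ -101 Ω (capacitive)

tan(βl) = 0.494
For an open-ended stub, Z_in = −jZ_0·cot(βl) = −jZ_0/tan(βl)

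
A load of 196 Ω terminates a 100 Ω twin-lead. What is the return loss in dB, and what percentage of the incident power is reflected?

Γ = (196 − 100)/(196 + 100) = 0.324
RL = −20·log₁₀(0.324) = 9.78 dB
P_refl/P_inc = |Γ|² = 0.105

RL ≈ 9.78 dB; 10.5% of incident power reflected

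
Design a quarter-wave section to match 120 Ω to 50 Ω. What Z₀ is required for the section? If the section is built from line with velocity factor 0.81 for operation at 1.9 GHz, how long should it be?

Z_qwt = √(Z_0·R_L) = √(50 × 120) = √6000
λ = 0.81·c/f = 0.128 m, so l = λ/4 = 0.032 m

Z_qwt ≈ 77.5 Ω; length ≈ 3.2 cm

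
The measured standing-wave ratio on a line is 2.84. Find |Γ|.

|Γ| ≈ 0.479

|Γ| = (S − 1)/(S + 1) = (2.84 − 1)/(2.84 + 1) = 1.84/3.84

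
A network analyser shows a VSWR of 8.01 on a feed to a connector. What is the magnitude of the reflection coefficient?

|Γ| ≈ 0.778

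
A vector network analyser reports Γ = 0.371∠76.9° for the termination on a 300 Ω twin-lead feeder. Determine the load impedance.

Z_L = Z_0·(1 + Γ)/(1 − Γ) = 300·(1.08 + j0.361)/(0.916 − j0.361)

Z_L ≈ 267 + j224 Ω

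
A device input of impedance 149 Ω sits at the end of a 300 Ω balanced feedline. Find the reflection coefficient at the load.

Γ = -0.336

Γ = (Z_L − Z_0)/(Z_L + Z_0) = (149 − 300)/(149 + 300) = -151/449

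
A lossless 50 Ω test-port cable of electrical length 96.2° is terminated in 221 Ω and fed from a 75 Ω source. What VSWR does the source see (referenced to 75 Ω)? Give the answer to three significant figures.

VSWR ≈ 6.59

tan(βl) = -9.21
Z_in = Z_0·(Z_L + jZ_0·tanβl)/(Z_0 + jZ_L·tanβl) = 11.4 + j5.15 Ω
Γ_s = (Z_in − Z_s)/(Z_in + Z_s) = (-63.6 + j5.15)/(86.4 + j5.15), |Γ_s| = 0.736
VSWR = (1 + |Γ_s|)/(1 − |Γ_s|)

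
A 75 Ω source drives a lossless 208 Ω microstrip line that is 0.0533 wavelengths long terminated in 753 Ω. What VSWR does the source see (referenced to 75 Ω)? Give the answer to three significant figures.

VSWR ≈ 9.16

βl = 2π × 0.0533 = 19.2°
tan(βl) = 0.348
Z_in = Z_0·(Z_L + jZ_0·tanβl)/(Z_0 + jZ_L·tanβl) = 326 − j339 Ω
Γ_s = (Z_in − Z_s)/(Z_in + Z_s) = (251 − j339)/(401 − j339), |Γ_s| = 0.803
VSWR = (1 + |Γ_s|)/(1 − |Γ_s|)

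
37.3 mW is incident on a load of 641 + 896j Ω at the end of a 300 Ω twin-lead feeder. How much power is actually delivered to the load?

P_delivered ≈ 17 mW

|Γ| = |(341 + j896)/(941 + j896)| = 0.738
|Γ|² = 0.544
P_refl = |Γ|²·P_inc = 20.3 mW, P_del = (1 − |Γ|²)·P_inc = 17 mW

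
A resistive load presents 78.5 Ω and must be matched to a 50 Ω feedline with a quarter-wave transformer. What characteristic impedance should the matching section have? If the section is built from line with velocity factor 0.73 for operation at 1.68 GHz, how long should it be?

Z_qwt ≈ 62.6 Ω; length ≈ 3.26 cm

Z_qwt = √(Z_0·R_L) = √(50 × 78.5) = √3925
λ = 0.73·c/f = 0.13 m, so l = λ/4 = 0.0326 m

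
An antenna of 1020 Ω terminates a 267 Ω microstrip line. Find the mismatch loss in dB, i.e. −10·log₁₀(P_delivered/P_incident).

Γ = (1020 − 267)/(1020 + 267) = 0.585
|Γ|² = 0.342, so P_del/P_inc = 1 − |Γ|² = 0.658
ML = −10·log₁₀(1 − |Γ|²)

mismatch loss ≈ 1.82 dB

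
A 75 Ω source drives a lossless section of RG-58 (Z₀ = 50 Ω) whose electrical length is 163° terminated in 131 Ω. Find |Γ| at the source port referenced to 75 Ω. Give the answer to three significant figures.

|Γ| ≈ 0.327

tan(βl) = -0.306
Z_in = Z_0·(Z_L + jZ_0·tanβl)/(Z_0 + jZ_L·tanβl) = 87.3 + j54.6 Ω
Γ_s = (Z_in − Z_s)/(Z_in + Z_s) = (12.3 + j54.6)/(162 + j54.6), |Γ_s| = 0.327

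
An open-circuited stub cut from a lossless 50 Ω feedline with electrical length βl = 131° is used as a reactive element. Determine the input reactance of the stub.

tan(βl) = -1.15
For an open-circuited stub, Z_in = −jZ_0·cot(βl) = −jZ_0/tan(βl)

X_in ≈ 43.5 Ω (inductive)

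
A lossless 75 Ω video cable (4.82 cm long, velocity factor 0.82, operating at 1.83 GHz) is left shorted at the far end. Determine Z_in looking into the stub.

λ = v/f = 0.82·c / 1.83 GHz = 0.134 m
βl = 2π·l/λ = 2π × 0.359 = 129°
tan(βl) = -1.23
For a shorted stub, Z_in = jZ_0·tan(βl)

Z_in ≈ −j92.3 Ω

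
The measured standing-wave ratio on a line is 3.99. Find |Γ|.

|Γ| = (S − 1)/(S + 1) = (3.99 − 1)/(3.99 + 1) = 2.99/4.99

|Γ| ≈ 0.599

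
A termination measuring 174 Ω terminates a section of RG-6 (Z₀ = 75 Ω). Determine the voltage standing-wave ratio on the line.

For a purely resistive load, VSWR = R_L/Z_0 or Z_0/R_L (whichever > 1) = 174/75

VSWR ≈ 2.32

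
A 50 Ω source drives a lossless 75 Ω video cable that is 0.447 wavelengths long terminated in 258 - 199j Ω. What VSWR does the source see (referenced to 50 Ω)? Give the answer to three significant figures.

βl = 2π × 0.447 = 161°
tan(βl) = -0.346
Z_in = Z_0·(Z_L + jZ_0·tanβl)/(Z_0 + jZ_L·tanβl) = 203 + j203 Ω
Γ_s = (Z_in − Z_s)/(Z_in + Z_s) = (153 + j203)/(253 + j203), |Γ_s| = 0.783
VSWR = (1 + |Γ_s|)/(1 − |Γ_s|)

VSWR ≈ 8.24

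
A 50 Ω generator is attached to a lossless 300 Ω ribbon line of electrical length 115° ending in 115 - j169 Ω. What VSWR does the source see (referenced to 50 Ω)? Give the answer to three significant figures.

VSWR ≈ 20.9

tan(βl) = -2.14
Z_in = Z_0·(Z_L + jZ_0·tanβl)/(Z_0 + jZ_L·tanβl) = 895 + j367 Ω
Γ_s = (Z_in − Z_s)/(Z_in + Z_s) = (845 + j367)/(945 + j367), |Γ_s| = 0.909
VSWR = (1 + |Γ_s|)/(1 − |Γ_s|)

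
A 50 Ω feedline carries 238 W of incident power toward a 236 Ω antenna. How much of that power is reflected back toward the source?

P_reflected ≈ 101 W

Γ = (236 − 50)/(236 + 50) = 0.65
|Γ|² = 0.423
P_refl = |Γ|²·P_inc = 101 W, P_del = (1 − |Γ|²)·P_inc = 137 W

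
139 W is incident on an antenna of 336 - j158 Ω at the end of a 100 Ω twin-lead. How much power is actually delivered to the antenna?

P_delivered ≈ 86.9 W

|Γ| = |(236 − j158)/(436 − j158)| = 0.612
|Γ|² = 0.375
P_refl = |Γ|²·P_inc = 52.1 W, P_del = (1 − |Γ|²)·P_inc = 86.9 W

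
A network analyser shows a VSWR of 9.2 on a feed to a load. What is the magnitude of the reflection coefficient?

|Γ| = (S − 1)/(S + 1) = (9.2 − 1)/(9.2 + 1) = 8.2/10.2

|Γ| ≈ 0.804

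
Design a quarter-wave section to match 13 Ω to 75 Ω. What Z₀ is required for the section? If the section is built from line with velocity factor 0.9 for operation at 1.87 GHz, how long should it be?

Z_qwt ≈ 31.2 Ω; length ≈ 3.61 cm

Z_qwt = √(Z_0·R_L) = √(75 × 13) = √975
λ = 0.9·c/f = 0.144 m, so l = λ/4 = 0.0361 m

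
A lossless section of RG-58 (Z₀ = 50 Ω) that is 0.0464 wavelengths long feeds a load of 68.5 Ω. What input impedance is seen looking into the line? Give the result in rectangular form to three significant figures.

Z_in ≈ 63.9 − j11.3 Ω

βl = 2π × 0.0464 = 16.7°
tan(βl) = tan(16.7°) = 0.3
Z_in = Z_0·(Z_L + jZ_0·tanβl)/(Z_0 + jZ_L·tanβl)
     = 50·(68.5 + j15)/(50 + j20.6)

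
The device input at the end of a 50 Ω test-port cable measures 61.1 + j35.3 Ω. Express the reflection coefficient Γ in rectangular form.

Γ ≈ 0.182 + j0.26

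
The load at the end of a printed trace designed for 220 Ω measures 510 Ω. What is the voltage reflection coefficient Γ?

Γ = (Z_L − Z_0)/(Z_L + Z_0) = (510 − 220)/(510 + 220) = 290/730

Γ = 0.397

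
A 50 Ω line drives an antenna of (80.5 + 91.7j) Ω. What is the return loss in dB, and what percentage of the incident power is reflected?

Γ = (30.5 + j91.7)/(130.5 + j91.7), |Γ| = 0.606
RL = −20·log₁₀(0.606) = 4.35 dB
P_refl/P_inc = |Γ|² = 0.367

RL ≈ 4.35 dB; 36.7% of incident power reflected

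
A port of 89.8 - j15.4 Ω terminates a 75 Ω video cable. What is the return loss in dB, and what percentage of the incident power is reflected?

RL ≈ 17.8 dB; 1.67% of incident power reflected

Γ = (14.8 − j15.4)/(164.8 − j15.4), |Γ| = 0.129
RL = −20·log₁₀(0.129) = 17.8 dB
P_refl/P_inc = |Γ|² = 0.0167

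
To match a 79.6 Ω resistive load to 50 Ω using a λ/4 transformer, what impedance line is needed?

Z_qwt ≈ 63.1 Ω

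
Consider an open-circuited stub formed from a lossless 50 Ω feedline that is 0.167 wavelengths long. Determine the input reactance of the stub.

βl = 2π × 0.167 = 60.1°
tan(βl) = 1.74
For an open-circuited stub, Z_in = −jZ_0·cot(βl) = −jZ_0/tan(βl)

X_in ≈ -28.7 Ω (capacitive)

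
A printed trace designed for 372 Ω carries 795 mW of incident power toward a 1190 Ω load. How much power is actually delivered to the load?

Γ = (1190 − 372)/(1190 + 372) = 0.524
|Γ|² = 0.274
P_refl = |Γ|²·P_inc = 218 mW, P_del = (1 − |Γ|²)·P_inc = 577 mW

P_delivered ≈ 577 mW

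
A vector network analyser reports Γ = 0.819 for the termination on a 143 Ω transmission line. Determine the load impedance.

Z_L ≈ 1440 Ω

Z_L = Z_0·(1 + Γ)/(1 − Γ) = 143·(1.82)/(0.181)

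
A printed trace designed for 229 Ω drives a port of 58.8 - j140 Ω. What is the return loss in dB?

RL ≈ 3.24 dB

Γ = (-170.2 − j140)/(287.8 − j140), |Γ| = 0.689
RL = −20·log₁₀|Γ| = −20·log₁₀(0.689)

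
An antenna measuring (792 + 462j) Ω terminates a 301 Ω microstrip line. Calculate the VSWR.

VSWR ≈ 3.63

Γ = (Z_L − Z_0)/(Z_L + Z_0) = (491 + j462)/(1093 + j462)
|Γ| = 674/1190 = 0.568
VSWR = (1 + |Γ|)/(1 − |Γ|) = 1.57/0.432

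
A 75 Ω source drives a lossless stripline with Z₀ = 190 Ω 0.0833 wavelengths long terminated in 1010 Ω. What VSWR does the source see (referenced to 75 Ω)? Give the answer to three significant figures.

βl = 2π × 0.0833 = 30°
tan(βl) = 0.577
Z_in = Z_0·(Z_L + jZ_0·tanβl)/(Z_0 + jZ_L·tanβl) = 129 − j287 Ω
Γ_s = (Z_in − Z_s)/(Z_in + Z_s) = (54.3 − j287)/(204 − j287), |Γ_s| = 0.829
VSWR = (1 + |Γ_s|)/(1 − |Γ_s|)

VSWR ≈ 10.7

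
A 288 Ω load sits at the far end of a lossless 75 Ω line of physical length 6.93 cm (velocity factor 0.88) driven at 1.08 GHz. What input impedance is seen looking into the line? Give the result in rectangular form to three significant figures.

Z_in ≈ 20.4 + j14.9 Ω

λ = v/f = 0.88·c / 1.08 GHz = 0.244 m
βl = 2π·l/λ = 2π × 0.284 = 102°
tan(βl) = tan(102°) = -4.68
Z_in = Z_0·(Z_L + jZ_0·tanβl)/(Z_0 + jZ_L·tanβl)
     = 75·(288 − j351)/(75 − j1350)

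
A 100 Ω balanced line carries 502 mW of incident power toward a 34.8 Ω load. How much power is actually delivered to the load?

Γ = (34.8 − 100)/(34.8 + 100) = -0.484
|Γ|² = 0.234
P_refl = |Γ|²·P_inc = 117 mW, P_del = (1 − |Γ|²)·P_inc = 385 mW

P_delivered ≈ 385 mW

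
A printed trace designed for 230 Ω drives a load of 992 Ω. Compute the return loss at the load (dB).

Γ = (992 − 230)/(992 + 230) = 0.624
RL = −20·log₁₀|Γ| = −20·log₁₀(0.624)

RL ≈ 4.1 dB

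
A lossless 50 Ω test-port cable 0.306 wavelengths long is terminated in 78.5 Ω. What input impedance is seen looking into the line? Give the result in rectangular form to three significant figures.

Z_in ≈ 34.3 + j10.3 Ω

βl = 2π × 0.306 = 110°
tan(βl) = tan(110°) = -2.72
Z_in = Z_0·(Z_L + jZ_0·tanβl)/(Z_0 + jZ_L·tanβl)
     = 50·(78.5 − j136)/(50 − j214)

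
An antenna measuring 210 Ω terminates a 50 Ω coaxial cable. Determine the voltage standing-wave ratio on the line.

Γ = (210 − 50)/(210 + 50) = 0.615
VSWR = (1 + 0.615)/(1 − 0.615)

VSWR ≈ 4.2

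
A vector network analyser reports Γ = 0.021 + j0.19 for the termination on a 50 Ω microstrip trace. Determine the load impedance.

Z_L ≈ 48.4 + j19.1 Ω

Z_L = Z_0·(1 + Γ)/(1 − Γ) = 50·(1.02 + j0.19)/(0.979 − j0.19)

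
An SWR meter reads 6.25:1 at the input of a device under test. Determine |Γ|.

|Γ| ≈ 0.724

|Γ| = (S − 1)/(S + 1) = (6.25 − 1)/(6.25 + 1) = 5.25/7.25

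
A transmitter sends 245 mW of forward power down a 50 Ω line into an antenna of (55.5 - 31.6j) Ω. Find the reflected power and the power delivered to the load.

P_reflected ≈ 20.8 mW; P_delivered ≈ 224 mW

|Γ| = |(5.5 − j31.6)/(105.5 − j31.6)| = 0.291
|Γ|² = 0.0848
P_refl = |Γ|²·P_inc = 20.8 mW, P_del = (1 − |Γ|²)·P_inc = 224 mW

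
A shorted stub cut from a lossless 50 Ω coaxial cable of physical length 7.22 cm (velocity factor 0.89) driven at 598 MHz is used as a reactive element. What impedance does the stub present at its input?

λ = v/f = 0.89·c / 598 MHz = 0.446 m
βl = 2π·l/λ = 2π × 0.162 = 58.2°
tan(βl) = 1.61
For a shorted stub, Z_in = jZ_0·tan(βl)

Z_in ≈ +j80.7 Ω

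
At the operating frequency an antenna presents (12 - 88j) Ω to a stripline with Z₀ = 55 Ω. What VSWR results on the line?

VSWR ≈ 16.5

Γ = (Z_L − Z_0)/(Z_L + Z_0) = (-43 − j88)/(67 − j88)
|Γ| = 97.9/111 = 0.886
VSWR = (1 + |Γ|)/(1 − |Γ|) = 1.89/0.114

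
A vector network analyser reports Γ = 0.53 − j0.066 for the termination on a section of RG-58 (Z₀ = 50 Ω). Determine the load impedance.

Z_L = Z_0·(1 + Γ)/(1 − Γ) = 50·(1.53 − j0.066)/(0.47 + j0.066)

Z_L ≈ 159 − j29.3 Ω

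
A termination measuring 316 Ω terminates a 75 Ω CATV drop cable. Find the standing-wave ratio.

For a purely resistive load, VSWR = R_L/Z_0 or Z_0/R_L (whichever > 1) = 316/75

VSWR ≈ 4.21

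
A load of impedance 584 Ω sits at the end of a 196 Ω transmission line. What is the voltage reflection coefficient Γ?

Γ = (Z_L − Z_0)/(Z_L + Z_0) = (584 − 196)/(584 + 196) = 388/780

Γ = 0.497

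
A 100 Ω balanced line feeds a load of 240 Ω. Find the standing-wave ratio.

Γ = (240 − 100)/(240 + 100) = 0.412
VSWR = (1 + 0.412)/(1 − 0.412)

VSWR ≈ 2.4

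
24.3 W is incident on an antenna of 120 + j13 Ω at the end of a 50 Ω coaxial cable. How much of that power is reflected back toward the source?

P_reflected ≈ 4.24 W

|Γ| = |(70 + j13)/(170 + j13)| = 0.418
|Γ|² = 0.174
P_refl = |Γ|²·P_inc = 4.24 W, P_del = (1 − |Γ|²)·P_inc = 20.1 W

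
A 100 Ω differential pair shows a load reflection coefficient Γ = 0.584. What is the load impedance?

Z_L = Z_0·(1 + Γ)/(1 − Γ) = 100·(1.58)/(0.416)

Z_L ≈ 381 Ω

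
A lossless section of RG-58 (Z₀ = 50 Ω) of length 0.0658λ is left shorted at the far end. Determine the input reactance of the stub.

βl = 2π × 0.0658 = 23.7°
tan(βl) = 0.439
For a shorted stub, Z_in = jZ_0·tan(βl)

X_in ≈ 21.9 Ω (inductive)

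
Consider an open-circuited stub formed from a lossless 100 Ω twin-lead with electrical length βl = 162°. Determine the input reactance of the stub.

X_in ≈ 308 Ω (inductive)

tan(βl) = -0.325
For an open-circuited stub, Z_in = −jZ_0·cot(βl) = −jZ_0/tan(βl)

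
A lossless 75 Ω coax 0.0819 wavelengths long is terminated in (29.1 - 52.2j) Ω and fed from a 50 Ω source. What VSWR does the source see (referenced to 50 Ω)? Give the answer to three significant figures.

βl = 2π × 0.0819 = 29.5°
tan(βl) = 0.565
Z_in = Z_0·(Z_L + jZ_0·tanβl)/(Z_0 + jZ_L·tanβl) = 19.3 − j10.1 Ω
Γ_s = (Z_in − Z_s)/(Z_in + Z_s) = (-30.7 − j10.1)/(69.3 − j10.1), |Γ_s| = 0.461
VSWR = (1 + |Γ_s|)/(1 − |Γ_s|)

VSWR ≈ 2.71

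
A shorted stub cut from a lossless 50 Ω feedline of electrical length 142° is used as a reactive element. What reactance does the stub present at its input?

tan(βl) = -0.781
For a shorted stub, Z_in = jZ_0·tan(βl)

X_in ≈ -39.1 Ω (capacitive)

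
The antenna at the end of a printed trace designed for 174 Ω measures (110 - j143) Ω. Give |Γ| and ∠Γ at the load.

Γ ≈ 0.493 ∠ -87.4°

Γ = (Z_L − Z_0)/(Z_L + Z_0) = (-64 − j143)/(284 − j143)
|Γ| = 157/318 = 0.493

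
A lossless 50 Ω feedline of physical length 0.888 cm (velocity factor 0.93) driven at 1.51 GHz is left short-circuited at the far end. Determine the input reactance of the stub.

X_in ≈ 15.6 Ω (inductive)

λ = v/f = 0.93·c / 1.51 GHz = 0.185 m
βl = 2π·l/λ = 2π × 0.0481 = 17.3°
tan(βl) = 0.311
For a short-circuited stub, Z_in = jZ_0·tan(βl)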